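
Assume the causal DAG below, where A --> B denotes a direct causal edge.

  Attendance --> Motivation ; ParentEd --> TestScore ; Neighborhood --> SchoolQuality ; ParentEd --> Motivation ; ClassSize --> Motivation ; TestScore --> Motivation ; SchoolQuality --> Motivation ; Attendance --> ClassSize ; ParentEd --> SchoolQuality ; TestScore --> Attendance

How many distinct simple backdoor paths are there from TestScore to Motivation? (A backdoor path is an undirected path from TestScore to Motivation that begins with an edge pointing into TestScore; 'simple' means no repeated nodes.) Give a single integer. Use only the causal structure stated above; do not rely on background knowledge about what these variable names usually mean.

2

A backdoor path from TestScore to Motivation is any simple undirected path whose first edge points into TestScore (i.e. leaves TestScore via a parent).
Parents of TestScore: {ParentEd}.
Enumerating:
  P1: TestScore <- ParentEd -> SchoolQuality -> Motivation
  P2: TestScore <- ParentEd -> Motivation
That exhausts the simple backdoor paths. Count: 2.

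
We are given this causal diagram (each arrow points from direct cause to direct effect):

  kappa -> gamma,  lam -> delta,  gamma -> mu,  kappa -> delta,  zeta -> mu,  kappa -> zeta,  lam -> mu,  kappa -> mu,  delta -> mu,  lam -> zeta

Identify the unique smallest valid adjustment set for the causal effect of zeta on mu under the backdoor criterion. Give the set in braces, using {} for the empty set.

{kappa, lam}

Variables eligible for adjustment (non-descendants of zeta, excluding zeta and mu): {delta, gamma, kappa, lam}.
Backdoor paths from zeta to mu:
  P1: zeta <- kappa -> delta <- lam -> mu
  P2: zeta <- kappa -> delta -> mu
  P3: zeta <- kappa -> gamma -> mu
  P4: zeta <- kappa -> mu
  P5: zeta <- lam -> delta <- kappa -> gamma -> mu
  P6: zeta <- lam -> delta <- kappa -> mu
  P7: zeta <- lam -> delta -> mu
  P8: zeta <- lam -> mu
The empty set is not sufficient: P2 (zeta <- kappa -> delta -> mu) has no collider blocking it and no conditioned non-collider, so it is open.
Try {kappa, lam}:
  P1: blocked at fork node kappa ∈ conditioning set.
  P2: blocked at fork node kappa ∈ conditioning set.
  P3: blocked at fork node kappa ∈ conditioning set.
  P4: blocked at fork node kappa ∈ conditioning set.
  P5: blocked at fork node lam ∈ conditioning set.
  P6: blocked at fork node lam ∈ conditioning set.
  P7: blocked at fork node lam ∈ conditioning set.
  P8: blocked at fork node lam ∈ conditioning set.
{kappa, lam} contains no descendant of zeta and blocks every backdoor path.
Every element of {kappa, lam} is needed (dropping kappa leaves P2 open; dropping lam leaves P7 open), so no proper subset is valid.
Among all size-2 subsets of the eligible variables, only {kappa, lam} blocks every backdoor path, so it is the unique smallest valid adjustment set.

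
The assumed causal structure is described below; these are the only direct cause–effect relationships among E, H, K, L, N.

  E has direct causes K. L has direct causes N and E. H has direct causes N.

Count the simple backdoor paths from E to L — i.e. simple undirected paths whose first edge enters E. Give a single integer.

0

A backdoor path from E to L is any simple undirected path whose first edge points into E (i.e. leaves E via a parent).
Parents of E: {K}.
No simple path from any parent of E reaches L without revisiting E, so there are no backdoor paths.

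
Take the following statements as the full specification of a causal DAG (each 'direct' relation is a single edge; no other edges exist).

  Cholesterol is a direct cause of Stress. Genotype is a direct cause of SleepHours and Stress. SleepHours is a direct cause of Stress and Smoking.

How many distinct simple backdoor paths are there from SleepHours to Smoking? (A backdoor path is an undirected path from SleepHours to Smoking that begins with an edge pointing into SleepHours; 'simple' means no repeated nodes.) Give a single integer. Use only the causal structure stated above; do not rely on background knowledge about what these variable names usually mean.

0

A backdoor path from SleepHours to Smoking is any simple undirected path whose first edge points into SleepHours (i.e. leaves SleepHours via a parent).
Parents of SleepHours: {Genotype}.
No simple path from any parent of SleepHours reaches Smoking without revisiting SleepHours, so there are no backdoor paths.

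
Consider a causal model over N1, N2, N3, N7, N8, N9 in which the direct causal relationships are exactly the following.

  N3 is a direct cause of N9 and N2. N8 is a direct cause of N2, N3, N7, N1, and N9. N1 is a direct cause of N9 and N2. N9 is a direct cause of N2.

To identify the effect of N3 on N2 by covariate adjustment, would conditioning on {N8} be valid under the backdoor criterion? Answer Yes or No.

Yes

Backdoor paths from N3 to N2 (paths whose first edge points into N3):
  P1: N3 <- N8 -> N1 -> N9 -> N2
  P2: N3 <- N8 -> N1 -> N2
  P3: N3 <- N8 -> N9 <- N1 -> N2
  P4: N3 <- N8 -> N9 -> N2
  P5: N3 <- N8 -> N2
Condition 1 (no descendant of N3 in the set): holds — descendants of N3 are {N2, N9}; none are in {N8}.
Condition 2 (every backdoor path blocked by {N8}):
  P1: blocked at fork node N8 ∈ conditioning set.
  P2: blocked at fork node N8 ∈ conditioning set.
  P3: blocked at fork node N8 ∈ conditioning set.
  P4: blocked at fork node N8 ∈ conditioning set.
  P5: blocked at fork node N8 ∈ conditioning set.
{N8} satisfies the backdoor criterion.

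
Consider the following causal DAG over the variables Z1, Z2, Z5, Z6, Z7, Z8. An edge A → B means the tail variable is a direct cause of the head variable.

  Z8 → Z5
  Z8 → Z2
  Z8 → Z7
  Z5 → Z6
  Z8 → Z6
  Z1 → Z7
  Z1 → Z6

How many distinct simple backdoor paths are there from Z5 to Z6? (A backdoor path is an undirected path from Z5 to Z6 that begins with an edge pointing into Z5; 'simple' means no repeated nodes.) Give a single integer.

2

A backdoor path from Z5 to Z6 is any simple undirected path whose first edge points into Z5 (i.e. leaves Z5 via a parent).
Parents of Z5: {Z8}.
Enumerating:
  P1: Z5 <- Z8 -> Z7 <- Z1 -> Z6
  P2: Z5 <- Z8 -> Z6
That exhausts the simple backdoor paths. Count: 2.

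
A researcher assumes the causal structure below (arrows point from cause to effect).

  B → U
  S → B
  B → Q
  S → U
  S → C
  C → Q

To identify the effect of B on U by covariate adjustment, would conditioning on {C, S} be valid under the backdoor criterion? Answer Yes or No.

Yes

Backdoor paths from B to U (paths whose first edge points into B):
  P1: B <- S -> U
Condition 1 (no descendant of B in the set): holds — descendants of B are {Q, U}; none are in {C, S}.
Condition 2 (every backdoor path blocked by {C, S}):
  P1: blocked at fork node S ∈ conditioning set.
{C, S} satisfies the backdoor criterion.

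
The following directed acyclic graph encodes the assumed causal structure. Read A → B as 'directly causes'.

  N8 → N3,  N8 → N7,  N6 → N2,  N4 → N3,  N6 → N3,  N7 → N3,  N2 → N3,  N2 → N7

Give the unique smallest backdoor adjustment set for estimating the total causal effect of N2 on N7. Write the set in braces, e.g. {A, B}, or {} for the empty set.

Variables eligible for adjustment (non-descendants of N2, excluding N2 and N7): {N4, N6, N8}.
Backdoor paths from N2 to N7:
  P1: N2 <- N6 -> N3 <- N8 -> N7
  P2: N2 <- N6 -> N3 <- N7
Each backdoor path contains an unconditioned collider, so every path is already blocked with the empty conditioning set:
  P1: blocked at collider N3 (neither it nor any descendant is in the conditioning set).
  P2: blocked at collider N3 (neither it nor any descendant is in the conditioning set).
The empty set is therefore the unique smallest valid set.

{}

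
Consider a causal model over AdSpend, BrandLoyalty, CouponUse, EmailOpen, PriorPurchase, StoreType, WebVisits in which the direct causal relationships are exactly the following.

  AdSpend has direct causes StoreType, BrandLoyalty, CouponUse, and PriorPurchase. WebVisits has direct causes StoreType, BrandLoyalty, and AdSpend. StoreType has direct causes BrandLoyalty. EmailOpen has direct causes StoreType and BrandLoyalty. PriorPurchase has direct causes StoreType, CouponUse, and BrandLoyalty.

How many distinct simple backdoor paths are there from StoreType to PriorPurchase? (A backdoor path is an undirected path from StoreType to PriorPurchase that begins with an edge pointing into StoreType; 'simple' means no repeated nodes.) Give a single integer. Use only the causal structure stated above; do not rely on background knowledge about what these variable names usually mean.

5

A backdoor path from StoreType to PriorPurchase is any simple undirected path whose first edge points into StoreType (i.e. leaves StoreType via a parent).
Parents of StoreType: {BrandLoyalty}.
Enumerating:
  P1: StoreType <- BrandLoyalty -> PriorPurchase
  P2: StoreType <- BrandLoyalty -> AdSpend <- CouponUse -> PriorPurchase
  P3: StoreType <- BrandLoyalty -> AdSpend <- PriorPurchase
  P4: StoreType <- BrandLoyalty -> WebVisits <- AdSpend <- CouponUse -> PriorPurchase
  P5: StoreType <- BrandLoyalty -> WebVisits <- AdSpend <- PriorPurchase
That exhausts the simple backdoor paths. Count: 5.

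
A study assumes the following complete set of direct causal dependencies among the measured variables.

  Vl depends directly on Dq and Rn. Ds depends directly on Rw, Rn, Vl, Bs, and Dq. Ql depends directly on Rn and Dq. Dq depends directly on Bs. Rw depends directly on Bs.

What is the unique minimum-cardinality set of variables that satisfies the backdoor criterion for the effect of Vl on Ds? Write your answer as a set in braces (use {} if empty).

Variables eligible for adjustment (non-descendants of Vl, excluding Vl and Ds): {Bs, Dq, Ql, Rn, Rw}.
Backdoor paths from Vl to Ds:
  P1: Vl <- Rn -> Ql <- Dq <- Bs -> Rw -> Ds
  P2: Vl <- Rn -> Ql <- Dq <- Bs -> Ds
  P3: Vl <- Rn -> Ql <- Dq -> Ds
  P4: Vl <- Rn -> Ds
  P5: Vl <- Dq <- Bs -> Rw -> Ds
  P6: Vl <- Dq <- Bs -> Ds
  P7: Vl <- Dq -> Ql <- Rn -> Ds
  P8: Vl <- Dq -> Ds
The empty set is not sufficient: P4 (Vl <- Rn -> Ds) has no collider blocking it and no conditioned non-collider, so it is open.
Try {Dq, Rn}:
  P1: blocked at fork node Rn ∈ conditioning set.
  P2: blocked at fork node Rn ∈ conditioning set.
  P3: blocked at fork node Rn ∈ conditioning set.
  P4: blocked at fork node Rn ∈ conditioning set.
  P5: blocked at chain node Dq ∈ conditioning set.
  P6: blocked at chain node Dq ∈ conditioning set.
  P7: blocked at fork node Dq ∈ conditioning set.
  P8: blocked at fork node Dq ∈ conditioning set.
{Dq, Rn} contains no descendant of Vl and blocks every backdoor path.
Every element of {Dq, Rn} is needed (dropping Dq leaves P5 open; dropping Rn leaves P4 open), so no proper subset is valid.
Among all size-2 subsets of the eligible variables, only {Dq, Rn} blocks every backdoor path, so it is the unique smallest valid adjustment set.

{Dq, Rn}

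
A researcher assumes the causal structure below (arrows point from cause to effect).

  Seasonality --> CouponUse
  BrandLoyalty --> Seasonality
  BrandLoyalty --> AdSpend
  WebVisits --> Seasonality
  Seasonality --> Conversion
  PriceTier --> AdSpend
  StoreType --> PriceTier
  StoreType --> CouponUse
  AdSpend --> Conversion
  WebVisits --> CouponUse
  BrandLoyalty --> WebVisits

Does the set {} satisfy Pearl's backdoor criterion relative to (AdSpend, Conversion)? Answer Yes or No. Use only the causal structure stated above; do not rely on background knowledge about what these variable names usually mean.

Backdoor paths from AdSpend to Conversion (paths whose first edge points into AdSpend):
  P1: AdSpend <- PriceTier <- StoreType -> CouponUse <- WebVisits <- BrandLoyalty -> Seasonality -> Conversion
  P2: AdSpend <- PriceTier <- StoreType -> CouponUse <- WebVisits -> Seasonality -> Conversion
  P3: AdSpend <- PriceTier <- StoreType -> CouponUse <- Seasonality -> Conversion
  P4: AdSpend <- BrandLoyalty -> WebVisits -> Seasonality -> Conversion
  P5: AdSpend <- BrandLoyalty -> WebVisits -> CouponUse <- Seasonality -> Conversion
  P6: AdSpend <- BrandLoyalty -> Seasonality -> Conversion
Condition 1 (no descendant of AdSpend in the set): holds — descendants of AdSpend are {Conversion}; none are in {}.
Condition 2 (every backdoor path blocked by {}):
  P1: blocked at collider CouponUse (neither it nor any descendant is in the conditioning set).
  P2: blocked at collider CouponUse (neither it nor any descendant is in the conditioning set).
  P3: blocked at collider CouponUse (neither it nor any descendant is in the conditioning set).
  P4: open — no interior node is in the conditioning set.
  P5: blocked at collider CouponUse (neither it nor any descendant is in the conditioning set).
  P6: open — no interior node is in the conditioning set.
{} does not satisfy the backdoor criterion.

No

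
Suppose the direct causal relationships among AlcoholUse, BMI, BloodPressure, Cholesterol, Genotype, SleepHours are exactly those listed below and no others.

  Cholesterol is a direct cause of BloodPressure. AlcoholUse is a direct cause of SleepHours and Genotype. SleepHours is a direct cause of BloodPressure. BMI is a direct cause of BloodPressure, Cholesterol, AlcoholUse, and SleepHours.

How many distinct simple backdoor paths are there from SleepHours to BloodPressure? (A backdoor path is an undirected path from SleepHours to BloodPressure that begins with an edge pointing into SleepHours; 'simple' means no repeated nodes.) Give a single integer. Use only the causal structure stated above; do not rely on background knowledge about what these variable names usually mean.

4

A backdoor path from SleepHours to BloodPressure is any simple undirected path whose first edge points into SleepHours (i.e. leaves SleepHours via a parent).
Parents of SleepHours: {AlcoholUse, BMI}.
Enumerating:
  P1: SleepHours <- BMI -> Cholesterol -> BloodPressure
  P2: SleepHours <- BMI -> BloodPressure
  P3: SleepHours <- AlcoholUse <- BMI -> Cholesterol -> BloodPressure
  P4: SleepHours <- AlcoholUse <- BMI -> BloodPressure
That exhausts the simple backdoor paths. Count: 4.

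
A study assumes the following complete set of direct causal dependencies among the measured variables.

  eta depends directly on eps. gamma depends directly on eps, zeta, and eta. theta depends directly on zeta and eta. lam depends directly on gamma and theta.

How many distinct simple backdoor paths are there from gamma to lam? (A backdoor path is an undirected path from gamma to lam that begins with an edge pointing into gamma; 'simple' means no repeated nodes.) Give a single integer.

A backdoor path from gamma to lam is any simple undirected path whose first edge points into gamma (i.e. leaves gamma via a parent).
Parents of gamma: {eps, eta, zeta}.
Enumerating:
  P1: gamma <- eps -> eta -> theta -> lam
  P2: gamma <- zeta -> theta -> lam
  P3: gamma <- eta -> theta -> lam
That exhausts the simple backdoor paths. Count: 3.

3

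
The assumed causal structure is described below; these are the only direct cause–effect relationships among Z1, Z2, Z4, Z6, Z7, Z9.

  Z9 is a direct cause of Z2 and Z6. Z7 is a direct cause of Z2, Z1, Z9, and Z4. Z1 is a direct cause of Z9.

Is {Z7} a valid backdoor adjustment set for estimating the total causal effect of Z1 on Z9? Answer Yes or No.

Yes

Backdoor paths from Z1 to Z9 (paths whose first edge points into Z1):
  P1: Z1 <- Z7 -> Z9
  P2: Z1 <- Z7 -> Z2 <- Z9
Condition 1 (no descendant of Z1 in the set): holds — descendants of Z1 are {Z2, Z6, Z9}; none are in {Z7}.
Condition 2 (every backdoor path blocked by {Z7}):
  P1: blocked at fork node Z7 ∈ conditioning set.
  P2: blocked at fork node Z7 ∈ conditioning set.
{Z7} satisfies the backdoor criterion.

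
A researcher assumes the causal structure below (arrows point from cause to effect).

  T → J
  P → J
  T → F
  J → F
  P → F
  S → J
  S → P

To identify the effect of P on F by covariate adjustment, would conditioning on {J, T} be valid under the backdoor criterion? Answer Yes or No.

Backdoor paths from P to F (paths whose first edge points into P):
  P1: P <- S -> J <- T -> F
  P2: P <- S -> J -> F
Condition 1 (no descendant of P in the set): FAILS — J is a descendant of P.
Condition 2 (every backdoor path blocked by {J, T}):
  P1: blocked at fork node T ∈ conditioning set.
  P2: blocked at chain node J ∈ conditioning set.
{J, T} does not satisfy the backdoor criterion.

No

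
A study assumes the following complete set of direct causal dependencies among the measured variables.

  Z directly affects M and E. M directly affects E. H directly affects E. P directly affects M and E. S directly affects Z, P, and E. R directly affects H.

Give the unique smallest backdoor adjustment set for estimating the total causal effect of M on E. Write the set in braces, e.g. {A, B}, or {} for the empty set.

{P, Z}

Variables eligible for adjustment (non-descendants of M, excluding M and E): {H, P, R, S, Z}.
Backdoor paths from M to E:
  P1: M <- P <- S -> Z -> E
  P2: M <- P <- S -> E
  P3: M <- P -> E
  P4: M <- Z <- S -> P -> E
  P5: M <- Z <- S -> E
  P6: M <- Z -> E
The empty set is not sufficient: P1 (M <- P <- S -> Z -> E) has no collider blocking it and no conditioned non-collider, so it is open.
Try {P, Z}:
  P1: blocked at chain node P ∈ conditioning set.
  P2: blocked at chain node P ∈ conditioning set.
  P3: blocked at fork node P ∈ conditioning set.
  P4: blocked at chain node Z ∈ conditioning set.
  P5: blocked at chain node Z ∈ conditioning set.
  P6: blocked at fork node Z ∈ conditioning set.
{P, Z} contains no descendant of M and blocks every backdoor path.
Every element of {P, Z} is needed (dropping P leaves P2 open; dropping Z leaves P5 open), so no proper subset is valid.
Among all size-2 subsets of the eligible variables, only {P, Z} blocks every backdoor path, so it is the unique smallest valid adjustment set.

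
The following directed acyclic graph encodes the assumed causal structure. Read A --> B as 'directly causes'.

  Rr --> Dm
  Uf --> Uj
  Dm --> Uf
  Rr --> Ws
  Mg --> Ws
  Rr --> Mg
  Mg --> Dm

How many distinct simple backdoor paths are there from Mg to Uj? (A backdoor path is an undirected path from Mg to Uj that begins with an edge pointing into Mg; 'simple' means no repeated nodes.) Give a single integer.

A backdoor path from Mg to Uj is any simple undirected path whose first edge points into Mg (i.e. leaves Mg via a parent).
Parents of Mg: {Rr}.
Enumerating:
  P1: Mg <- Rr -> Dm -> Uf -> Uj
That exhausts the simple backdoor paths. Count: 1.

1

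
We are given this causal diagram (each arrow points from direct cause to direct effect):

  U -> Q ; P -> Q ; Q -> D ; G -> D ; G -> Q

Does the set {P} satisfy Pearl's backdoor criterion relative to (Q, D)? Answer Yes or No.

No

Backdoor paths from Q to D (paths whose first edge points into Q):
  P1: Q <- G -> D
Condition 1 (no descendant of Q in the set): holds — descendants of Q are {D}; none are in {P}.
Condition 2 (every backdoor path blocked by {P}):
  P1: open — no interior node is in the conditioning set.
{P} does not satisfy the backdoor criterion.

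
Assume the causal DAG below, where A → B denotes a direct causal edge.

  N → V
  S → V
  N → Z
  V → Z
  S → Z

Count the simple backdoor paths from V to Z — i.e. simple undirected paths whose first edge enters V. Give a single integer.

A backdoor path from V to Z is any simple undirected path whose first edge points into V (i.e. leaves V via a parent).
Parents of V: {N, S}.
Enumerating:
  P1: V <- N -> Z
  P2: V <- S -> Z
That exhausts the simple backdoor paths. Count: 2.

2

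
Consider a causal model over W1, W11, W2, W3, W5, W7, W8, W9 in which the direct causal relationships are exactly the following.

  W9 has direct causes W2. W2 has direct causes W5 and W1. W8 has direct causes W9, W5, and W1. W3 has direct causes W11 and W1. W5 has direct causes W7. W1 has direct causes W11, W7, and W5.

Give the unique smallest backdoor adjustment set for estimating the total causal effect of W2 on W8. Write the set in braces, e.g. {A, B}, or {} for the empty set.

Variables eligible for adjustment (non-descendants of W2, excluding W2 and W8): {W1, W11, W3, W5, W7}.
Backdoor paths from W2 to W8:
  P1: W2 <- W5 <- W7 -> W1 -> W8
  P2: W2 <- W5 -> W1 -> W8
  P3: W2 <- W5 -> W8
  P4: W2 <- W1 <- W7 -> W5 -> W8
  P5: W2 <- W1 <- W5 -> W8
  P6: W2 <- W1 -> W8
The empty set is not sufficient: P1 (W2 <- W5 <- W7 -> W1 -> W8) has no collider blocking it and no conditioned non-collider, so it is open.
Try {W1, W5}:
  P1: blocked at chain node W5 ∈ conditioning set.
  P2: blocked at fork node W5 ∈ conditioning set.
  P3: blocked at fork node W5 ∈ conditioning set.
  P4: blocked at chain node W1 ∈ conditioning set.
  P5: blocked at chain node W1 ∈ conditioning set.
  P6: blocked at fork node W1 ∈ conditioning set.
{W1, W5} contains no descendant of W2 and blocks every backdoor path.
Every element of {W1, W5} is needed (dropping W1 leaves P6 open; dropping W5 leaves P3 open), so no proper subset is valid.
Among all size-2 subsets of the eligible variables, only {W1, W5} blocks every backdoor path, so it is the unique smallest valid adjustment set.

{W1, W5}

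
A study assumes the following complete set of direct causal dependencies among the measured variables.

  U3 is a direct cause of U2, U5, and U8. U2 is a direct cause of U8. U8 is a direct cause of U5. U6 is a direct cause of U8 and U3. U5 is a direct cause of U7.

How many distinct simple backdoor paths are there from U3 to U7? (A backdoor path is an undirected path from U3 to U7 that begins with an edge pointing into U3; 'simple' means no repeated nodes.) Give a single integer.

A backdoor path from U3 to U7 is any simple undirected path whose first edge points into U3 (i.e. leaves U3 via a parent).
Parents of U3: {U6}.
Enumerating:
  P1: U3 <- U6 -> U8 -> U5 -> U7
That exhausts the simple backdoor paths. Count: 1.

1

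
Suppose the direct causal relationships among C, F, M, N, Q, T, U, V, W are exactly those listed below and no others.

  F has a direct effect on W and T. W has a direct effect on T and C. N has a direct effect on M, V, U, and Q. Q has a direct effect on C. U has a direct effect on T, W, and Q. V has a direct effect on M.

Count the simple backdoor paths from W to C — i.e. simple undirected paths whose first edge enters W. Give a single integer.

A backdoor path from W to C is any simple undirected path whose first edge points into W (i.e. leaves W via a parent).
Parents of W: {F, U}.
Enumerating:
  P1: W <- F -> T <- U <- N -> Q -> C
  P2: W <- F -> T <- U -> Q -> C
  P3: W <- U <- N -> Q -> C
  P4: W <- U -> Q -> C
That exhausts the simple backdoor paths. Count: 4.

4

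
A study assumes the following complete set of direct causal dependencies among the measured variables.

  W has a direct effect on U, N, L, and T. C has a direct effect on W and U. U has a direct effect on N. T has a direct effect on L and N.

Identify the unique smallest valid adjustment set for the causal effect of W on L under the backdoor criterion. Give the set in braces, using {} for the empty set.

Variables eligible for adjustment (non-descendants of W, excluding W and L): {C}.
Backdoor paths from W to L:
  P1: W <- C -> U -> N <- T -> L
Each backdoor path contains an unconditioned collider, so every path is already blocked with the empty conditioning set:
  P1: blocked at collider N (neither it nor any descendant is in the conditioning set).
The empty set is therefore the unique smallest valid set.

{}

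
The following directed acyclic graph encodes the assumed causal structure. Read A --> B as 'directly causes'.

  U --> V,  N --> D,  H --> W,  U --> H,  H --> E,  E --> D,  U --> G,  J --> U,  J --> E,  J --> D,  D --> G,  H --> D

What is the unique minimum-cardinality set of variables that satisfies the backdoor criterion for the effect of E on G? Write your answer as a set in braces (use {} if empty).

Variables eligible for adjustment (non-descendants of E, excluding E and G): {H, J, N, U, V, W}.
Backdoor paths from E to G:
  P1: E <- J -> U -> H -> D -> G
  P2: E <- J -> U -> G
  P3: E <- J -> D <- H <- U -> G
  P4: E <- J -> D -> G
  P5: E <- H <- U <- J -> D -> G
  P6: E <- H <- U -> G
  P7: E <- H -> D <- J -> U -> G
  P8: E <- H -> D -> G
The empty set is not sufficient: P1 (E <- J -> U -> H -> D -> G) has no collider blocking it and no conditioned non-collider, so it is open.
Try {H, J}:
  P1: blocked at fork node J ∈ conditioning set.
  P2: blocked at fork node J ∈ conditioning set.
  P3: blocked at fork node J ∈ conditioning set.
  P4: blocked at fork node J ∈ conditioning set.
  P5: blocked at chain node H ∈ conditioning set.
  P6: blocked at chain node H ∈ conditioning set.
  P7: blocked at fork node H ∈ conditioning set.
  P8: blocked at fork node H ∈ conditioning set.
{H, J} contains no descendant of E and blocks every backdoor path.
Every element of {H, J} is needed (dropping H leaves P6 open; dropping J leaves P2 open), so no proper subset is valid.
Among all size-2 subsets of the eligible variables, only {H, J} blocks every backdoor path, so it is the unique smallest valid adjustment set.

{H, J}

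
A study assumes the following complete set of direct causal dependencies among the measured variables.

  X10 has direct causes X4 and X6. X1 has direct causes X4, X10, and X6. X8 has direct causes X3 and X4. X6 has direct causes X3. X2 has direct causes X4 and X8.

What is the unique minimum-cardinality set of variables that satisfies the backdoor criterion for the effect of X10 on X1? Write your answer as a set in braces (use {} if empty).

{X4, X6}

Variables eligible for adjustment (non-descendants of X10, excluding X10 and X1): {X2, X3, X4, X6, X8}.
Backdoor paths from X10 to X1:
  P1: X10 <- X6 <- X3 -> X8 <- X4 -> X1
  P2: X10 <- X6 <- X3 -> X8 -> X2 <- X4 -> X1
  P3: X10 <- X6 -> X1
  P4: X10 <- X4 -> X8 <- X3 -> X6 -> X1
  P5: X10 <- X4 -> X2 <- X8 <- X3 -> X6 -> X1
  P6: X10 <- X4 -> X1
The empty set is not sufficient: P3 (X10 <- X6 -> X1) has no collider blocking it and no conditioned non-collider, so it is open.
Try {X4, X6}:
  P1: blocked at chain node X6 ∈ conditioning set.
  P2: blocked at chain node X6 ∈ conditioning set.
  P3: blocked at fork node X6 ∈ conditioning set.
  P4: blocked at fork node X4 ∈ conditioning set.
  P5: blocked at fork node X4 ∈ conditioning set.
  P6: blocked at fork node X4 ∈ conditioning set.
{X4, X6} contains no descendant of X10 and blocks every backdoor path.
Every element of {X4, X6} is needed (dropping X4 leaves P6 open; dropping X6 leaves P3 open), so no proper subset is valid.
Among all size-2 subsets of the eligible variables, only {X4, X6} blocks every backdoor path, so it is the unique smallest valid adjustment set.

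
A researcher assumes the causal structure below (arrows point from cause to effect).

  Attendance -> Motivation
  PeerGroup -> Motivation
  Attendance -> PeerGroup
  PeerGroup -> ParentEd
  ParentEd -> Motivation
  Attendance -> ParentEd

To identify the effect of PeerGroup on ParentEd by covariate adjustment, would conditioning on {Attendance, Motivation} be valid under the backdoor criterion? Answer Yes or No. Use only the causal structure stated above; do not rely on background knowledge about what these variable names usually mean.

Backdoor paths from PeerGroup to ParentEd (paths whose first edge points into PeerGroup):
  P1: PeerGroup <- Attendance -> ParentEd
  P2: PeerGroup <- Attendance -> Motivation <- ParentEd
Condition 1 (no descendant of PeerGroup in the set): FAILS — Motivation is a descendant of PeerGroup.
Condition 2 (every backdoor path blocked by {Attendance, Motivation}):
  P1: blocked at fork node Attendance ∈ conditioning set.
  P2: blocked at fork node Attendance ∈ conditioning set.
{Attendance, Motivation} does not satisfy the backdoor criterion.

No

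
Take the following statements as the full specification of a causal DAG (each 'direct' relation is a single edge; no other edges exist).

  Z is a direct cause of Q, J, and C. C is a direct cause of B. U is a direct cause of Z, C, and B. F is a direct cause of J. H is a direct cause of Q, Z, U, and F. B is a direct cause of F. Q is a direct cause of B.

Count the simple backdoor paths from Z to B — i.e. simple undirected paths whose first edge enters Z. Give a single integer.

A backdoor path from Z to B is any simple undirected path whose first edge points into Z (i.e. leaves Z via a parent).
Parents of Z: {H, U}.
Enumerating:
  P1: Z <- H -> U -> C -> B
  P2: Z <- H -> U -> B
  P3: Z <- H -> Q -> B
  P4: Z <- H -> F <- B
  P5: Z <- U <- H -> Q -> B
  P6: Z <- U <- H -> F <- B
  P7: Z <- U -> C -> B
  P8: Z <- U -> B
That exhausts the simple backdoor paths. Count: 8.

8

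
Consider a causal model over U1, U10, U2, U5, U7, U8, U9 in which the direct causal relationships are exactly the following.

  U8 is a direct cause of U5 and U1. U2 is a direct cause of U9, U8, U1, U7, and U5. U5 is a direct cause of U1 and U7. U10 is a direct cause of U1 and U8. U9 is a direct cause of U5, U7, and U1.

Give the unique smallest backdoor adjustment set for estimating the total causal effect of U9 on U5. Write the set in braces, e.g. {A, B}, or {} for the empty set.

Variables eligible for adjustment (non-descendants of U9, excluding U9 and U5): {U10, U2, U8}.
Backdoor paths from U9 to U5:
  P1: U9 <- U2 -> U8 <- U10 -> U1 <- U5
  P2: U9 <- U2 -> U8 -> U5
  P3: U9 <- U2 -> U8 -> U1 <- U5
  P4: U9 <- U2 -> U5
  P5: U9 <- U2 -> U1 <- U10 -> U8 -> U5
  P6: U9 <- U2 -> U1 <- U8 -> U5
  P7: U9 <- U2 -> U1 <- U5
  P8: U9 <- U2 -> U7 <- U5
The empty set is not sufficient: P2 (U9 <- U2 -> U8 -> U5) has no collider blocking it and no conditioned non-collider, so it is open.
Try {U2}:
  P1: blocked at fork node U2 ∈ conditioning set.
  P2: blocked at fork node U2 ∈ conditioning set.
  P3: blocked at fork node U2 ∈ conditioning set.
  P4: blocked at fork node U2 ∈ conditioning set.
  P5: blocked at fork node U2 ∈ conditioning set.
  P6: blocked at fork node U2 ∈ conditioning set.
  P7: blocked at fork node U2 ∈ conditioning set.
  P8: blocked at fork node U2 ∈ conditioning set.
{U2} contains no descendant of U9 and blocks every backdoor path.
No other singleton works — e.g. {U10} leaves P2 open — so {U2} is the unique smallest valid adjustment set.

{U2}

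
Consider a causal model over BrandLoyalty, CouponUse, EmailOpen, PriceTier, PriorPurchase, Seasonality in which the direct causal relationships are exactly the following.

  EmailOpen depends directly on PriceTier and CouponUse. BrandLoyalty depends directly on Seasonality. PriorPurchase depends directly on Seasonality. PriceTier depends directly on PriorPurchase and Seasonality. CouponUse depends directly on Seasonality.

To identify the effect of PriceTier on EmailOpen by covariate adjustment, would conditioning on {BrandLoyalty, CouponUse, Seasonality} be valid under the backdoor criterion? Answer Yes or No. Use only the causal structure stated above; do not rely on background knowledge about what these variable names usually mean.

Backdoor paths from PriceTier to EmailOpen (paths whose first edge points into PriceTier):
  P1: PriceTier <- Seasonality -> CouponUse -> EmailOpen
  P2: PriceTier <- PriorPurchase <- Seasonality -> CouponUse -> EmailOpen
Condition 1 (no descendant of PriceTier in the set): holds — descendants of PriceTier are {EmailOpen}; none are in {BrandLoyalty, CouponUse, Seasonality}.
Condition 2 (every backdoor path blocked by {BrandLoyalty, CouponUse, Seasonality}):
  P1: blocked at fork node Seasonality ∈ conditioning set.
  P2: blocked at fork node Seasonality ∈ conditioning set.
{BrandLoyalty, CouponUse, Seasonality} satisfies the backdoor criterion.

Yes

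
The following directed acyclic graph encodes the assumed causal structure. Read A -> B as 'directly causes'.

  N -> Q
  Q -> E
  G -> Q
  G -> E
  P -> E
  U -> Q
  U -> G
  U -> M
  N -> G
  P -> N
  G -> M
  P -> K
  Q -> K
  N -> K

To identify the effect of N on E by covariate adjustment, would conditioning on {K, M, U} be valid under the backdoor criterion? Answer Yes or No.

No

Backdoor paths from N to E (paths whose first edge points into N):
  P1: N <- P -> E
  P2: N <- P -> K <- Q <- U -> G -> E
  P3: N <- P -> K <- Q <- U -> M <- G -> E
  P4: N <- P -> K <- Q <- G -> E
  P5: N <- P -> K <- Q -> E
Condition 1 (no descendant of N in the set): FAILS — K and M are descendants of N.
Condition 2 (every backdoor path blocked by {K, M, U}):
  P1: open — no interior node is in the conditioning set.
  P2: blocked at fork node U ∈ conditioning set.
  P3: blocked at fork node U ∈ conditioning set.
  P4: open — collider(s) K are conditioned on (or have a conditioned descendant) and no non-collider on the path is in the set.
  P5: open — collider(s) K are conditioned on (or have a conditioned descendant) and no non-collider on the path is in the set.
{K, M, U} does not satisfy the backdoor criterion.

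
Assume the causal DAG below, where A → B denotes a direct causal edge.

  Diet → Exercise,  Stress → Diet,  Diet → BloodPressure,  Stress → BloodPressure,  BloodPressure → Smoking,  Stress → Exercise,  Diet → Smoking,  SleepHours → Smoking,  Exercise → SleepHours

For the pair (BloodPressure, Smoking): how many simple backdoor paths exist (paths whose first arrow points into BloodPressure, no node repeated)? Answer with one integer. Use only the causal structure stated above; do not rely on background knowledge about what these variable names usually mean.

A backdoor path from BloodPressure to Smoking is any simple undirected path whose first edge points into BloodPressure (i.e. leaves BloodPressure via a parent).
Parents of BloodPressure: {Diet, Stress}.
Enumerating:
  P1: BloodPressure <- Stress -> Diet -> Exercise -> SleepHours -> Smoking
  P2: BloodPressure <- Stress -> Diet -> Smoking
  P3: BloodPressure <- Stress -> Exercise <- Diet -> Smoking
  P4: BloodPressure <- Stress -> Exercise -> SleepHours -> Smoking
  P5: BloodPressure <- Diet <- Stress -> Exercise -> SleepHours -> Smoking
  P6: BloodPressure <- Diet -> Exercise -> SleepHours -> Smoking
  P7: BloodPressure <- Diet -> Smoking
That exhausts the simple backdoor paths. Count: 7.

7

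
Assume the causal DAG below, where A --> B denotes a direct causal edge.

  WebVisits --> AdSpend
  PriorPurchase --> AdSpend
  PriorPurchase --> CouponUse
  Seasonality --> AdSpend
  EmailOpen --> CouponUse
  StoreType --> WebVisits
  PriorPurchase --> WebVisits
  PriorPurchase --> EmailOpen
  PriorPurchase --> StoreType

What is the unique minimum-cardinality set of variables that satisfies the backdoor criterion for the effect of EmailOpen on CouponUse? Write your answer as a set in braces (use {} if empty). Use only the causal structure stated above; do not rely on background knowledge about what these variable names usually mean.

{PriorPurchase}

Variables eligible for adjustment (non-descendants of EmailOpen, excluding EmailOpen and CouponUse): {AdSpend, PriorPurchase, Seasonality, StoreType, WebVisits}.
Backdoor paths from EmailOpen to CouponUse:
  P1: EmailOpen <- PriorPurchase -> CouponUse
The empty set is not sufficient: P1 (EmailOpen <- PriorPurchase -> CouponUse) has no collider blocking it and no conditioned non-collider, so it is open.
Try {PriorPurchase}:
  P1: blocked at fork node PriorPurchase ∈ conditioning set.
{PriorPurchase} contains no descendant of EmailOpen and blocks every backdoor path.
No other singleton works — e.g. {StoreType} leaves P1 open — so {PriorPurchase} is the unique smallest valid adjustment set.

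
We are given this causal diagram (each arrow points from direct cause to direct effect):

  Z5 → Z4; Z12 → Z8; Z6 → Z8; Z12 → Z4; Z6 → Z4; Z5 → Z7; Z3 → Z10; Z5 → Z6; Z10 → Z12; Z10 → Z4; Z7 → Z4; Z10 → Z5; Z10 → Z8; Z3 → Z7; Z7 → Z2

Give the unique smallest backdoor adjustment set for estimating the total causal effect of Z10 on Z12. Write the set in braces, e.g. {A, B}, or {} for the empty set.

{}

Variables eligible for adjustment (non-descendants of Z10, excluding Z10 and Z12): {Z3}.
Backdoor paths from Z10 to Z12:
  P1: Z10 <- Z3 -> Z7 <- Z5 -> Z6 -> Z8 <- Z12
  P2: Z10 <- Z3 -> Z7 <- Z5 -> Z6 -> Z4 <- Z12
  P3: Z10 <- Z3 -> Z7 <- Z5 -> Z4 <- Z6 -> Z8 <- Z12
  P4: Z10 <- Z3 -> Z7 <- Z5 -> Z4 <- Z12
  P5: Z10 <- Z3 -> Z7 -> Z4 <- Z5 -> Z6 -> Z8 <- Z12
  P6: Z10 <- Z3 -> Z7 -> Z4 <- Z6 -> Z8 <- Z12
  P7: Z10 <- Z3 -> Z7 -> Z4 <- Z12
Each backdoor path contains an unconditioned collider, so every path is already blocked with the empty conditioning set:
  P1: blocked at collider Z7 (neither it nor any descendant is in the conditioning set).
  P2: blocked at collider Z7 (neither it nor any descendant is in the conditioning set).
  P3: blocked at collider Z7 (neither it nor any descendant is in the conditioning set).
  P4: blocked at collider Z7 (neither it nor any descendant is in the conditioning set).
  P5: blocked at collider Z4 (neither it nor any descendant is in the conditioning set).
  P6: blocked at collider Z4 (neither it nor any descendant is in the conditioning set).
  P7: blocked at collider Z4 (neither it nor any descendant is in the conditioning set).
The empty set is therefore the unique smallest valid set.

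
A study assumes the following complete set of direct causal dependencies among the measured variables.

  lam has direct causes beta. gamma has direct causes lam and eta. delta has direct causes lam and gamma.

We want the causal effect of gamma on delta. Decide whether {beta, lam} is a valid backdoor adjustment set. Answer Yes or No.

Backdoor paths from gamma to delta (paths whose first edge points into gamma):
  P1: gamma <- lam -> delta
Condition 1 (no descendant of gamma in the set): holds — descendants of gamma are {delta}; none are in {beta, lam}.
Condition 2 (every backdoor path blocked by {beta, lam}):
  P1: blocked at fork node lam ∈ conditioning set.
{beta, lam} satisfies the backdoor criterion.

Yes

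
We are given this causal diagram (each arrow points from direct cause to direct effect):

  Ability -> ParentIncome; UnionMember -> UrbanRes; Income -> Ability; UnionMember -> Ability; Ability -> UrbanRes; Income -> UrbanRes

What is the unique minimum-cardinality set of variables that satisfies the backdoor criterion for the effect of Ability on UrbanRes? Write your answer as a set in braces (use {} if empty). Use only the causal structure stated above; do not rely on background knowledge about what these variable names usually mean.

{Income, UnionMember}

Variables eligible for adjustment (non-descendants of Ability, excluding Ability and UrbanRes): {Income, UnionMember}.
Backdoor paths from Ability to UrbanRes:
  P1: Ability <- UnionMember -> UrbanRes
  P2: Ability <- Income -> UrbanRes
The empty set is not sufficient: P1 (Ability <- UnionMember -> UrbanRes) has no collider blocking it and no conditioned non-collider, so it is open.
Try {Income, UnionMember}:
  P1: blocked at fork node UnionMember ∈ conditioning set.
  P2: blocked at fork node Income ∈ conditioning set.
{Income, UnionMember} contains no descendant of Ability and blocks every backdoor path.
Every element of {Income, UnionMember} is needed (dropping Income leaves P2 open; dropping UnionMember leaves P1 open), so no proper subset is valid.
Among all size-2 subsets of the eligible variables, only {Income, UnionMember} blocks every backdoor path, so it is the unique smallest valid adjustment set.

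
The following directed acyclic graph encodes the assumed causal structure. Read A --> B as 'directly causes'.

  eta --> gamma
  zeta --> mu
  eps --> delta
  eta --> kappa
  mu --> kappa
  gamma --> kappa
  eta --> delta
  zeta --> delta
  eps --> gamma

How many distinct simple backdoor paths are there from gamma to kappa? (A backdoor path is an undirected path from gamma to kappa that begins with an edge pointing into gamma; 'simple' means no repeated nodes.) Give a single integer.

4

A backdoor path from gamma to kappa is any simple undirected path whose first edge points into gamma (i.e. leaves gamma via a parent).
Parents of gamma: {eps, eta}.
Enumerating:
  P1: gamma <- eps -> delta <- eta -> kappa
  P2: gamma <- eps -> delta <- zeta -> mu -> kappa
  P3: gamma <- eta -> delta <- zeta -> mu -> kappa
  P4: gamma <- eta -> kappa
That exhausts the simple backdoor paths. Count: 4.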